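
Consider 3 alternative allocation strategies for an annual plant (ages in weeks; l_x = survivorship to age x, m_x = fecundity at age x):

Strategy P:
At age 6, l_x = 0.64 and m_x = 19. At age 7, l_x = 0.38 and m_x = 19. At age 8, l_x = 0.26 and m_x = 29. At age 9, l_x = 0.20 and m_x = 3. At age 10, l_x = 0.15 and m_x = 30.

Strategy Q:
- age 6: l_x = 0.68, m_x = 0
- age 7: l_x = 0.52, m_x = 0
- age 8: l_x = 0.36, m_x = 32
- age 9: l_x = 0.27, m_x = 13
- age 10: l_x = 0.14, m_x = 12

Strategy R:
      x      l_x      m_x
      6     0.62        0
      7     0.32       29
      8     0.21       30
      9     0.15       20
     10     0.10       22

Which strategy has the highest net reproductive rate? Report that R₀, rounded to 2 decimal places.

32.02

Strategy P: R₀ = 0.64×19 + 0.38×19 + 0.26×29 + 0.20×3 + 0.15×30 = 32.0200
Strategy Q: R₀ = 0.68×0 + 0.52×0 + 0.36×32 + 0.27×13 + 0.14×12 = 16.7100
Strategy R: R₀ = 0.62×0 + 0.32×29 + 0.21×30 + 0.15×20 + 0.10×22 = 20.7800
Highest R₀: strategy P with 32.0200.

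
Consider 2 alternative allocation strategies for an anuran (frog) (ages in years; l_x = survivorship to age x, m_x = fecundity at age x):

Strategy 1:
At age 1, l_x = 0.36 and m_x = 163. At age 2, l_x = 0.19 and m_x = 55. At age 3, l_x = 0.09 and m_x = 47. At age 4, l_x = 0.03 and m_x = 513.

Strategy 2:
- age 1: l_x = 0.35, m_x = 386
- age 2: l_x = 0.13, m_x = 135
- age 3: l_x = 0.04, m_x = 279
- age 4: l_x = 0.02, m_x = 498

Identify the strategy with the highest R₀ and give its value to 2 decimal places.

173.77

Strategy 1: R₀ = 0.36×163 + 0.19×55 + 0.09×47 + 0.03×513 = 88.7500
Strategy 2: R₀ = 0.35×386 + 0.13×135 + 0.04×279 + 0.02×498 = 173.7700
Highest R₀: strategy 2 with 173.7700.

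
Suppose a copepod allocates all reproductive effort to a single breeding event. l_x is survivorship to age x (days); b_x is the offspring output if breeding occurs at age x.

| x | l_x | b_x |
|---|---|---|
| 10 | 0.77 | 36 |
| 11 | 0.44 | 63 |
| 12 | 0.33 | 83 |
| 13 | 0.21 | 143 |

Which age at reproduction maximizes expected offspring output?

13

Expected offspring if breeding at age x = l_x × b_x:
  age 10: 0.77 × 36 = 27.720
  age 11: 0.44 × 63 = 27.720
  age 12: 0.33 × 83 = 27.390
  age 13: 0.21 × 143 = 30.030
Maximum at age 13 (30.030).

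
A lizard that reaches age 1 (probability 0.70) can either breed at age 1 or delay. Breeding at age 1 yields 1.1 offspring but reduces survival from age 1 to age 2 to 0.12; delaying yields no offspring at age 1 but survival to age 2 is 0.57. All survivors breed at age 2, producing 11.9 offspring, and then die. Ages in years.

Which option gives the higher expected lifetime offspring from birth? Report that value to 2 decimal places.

breed at age 1: R₀ = 0.70 × (1.1 + 0.12 × 11.9) = 0.70 × 2.5280 = 1.7696
delay to age 2: R₀ = 0.70 × (0.57 × 11.9) = 0.70 × 6.7830 = 4.7481
Higher: delay to age 2 (4.7481).

4.75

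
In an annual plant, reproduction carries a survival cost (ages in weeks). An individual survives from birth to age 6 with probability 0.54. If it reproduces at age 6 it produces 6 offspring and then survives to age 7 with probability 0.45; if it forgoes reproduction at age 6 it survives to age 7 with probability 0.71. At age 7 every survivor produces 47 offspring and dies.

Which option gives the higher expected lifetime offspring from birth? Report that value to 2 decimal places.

18.02

breed at age 6: R₀ = 0.54 × (6 + 0.45 × 47) = 0.54 × 27.1500 = 14.6610
delay to age 7: R₀ = 0.54 × (0.71 × 47) = 0.54 × 33.3700 = 18.0198
Higher: delay to age 7 (18.0198).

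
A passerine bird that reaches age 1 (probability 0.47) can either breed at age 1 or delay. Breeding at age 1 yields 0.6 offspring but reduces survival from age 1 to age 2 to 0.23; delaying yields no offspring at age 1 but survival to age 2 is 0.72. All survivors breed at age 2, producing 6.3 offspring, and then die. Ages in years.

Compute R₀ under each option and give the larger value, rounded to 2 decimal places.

breed at age 1: R₀ = 0.47 × (0.6 + 0.23 × 6.3) = 0.47 × 2.0490 = 0.9630
delay to age 2: R₀ = 0.47 × (0.72 × 6.3) = 0.47 × 4.5360 = 2.1319
Higher: delay to age 2 (2.1319).

2.13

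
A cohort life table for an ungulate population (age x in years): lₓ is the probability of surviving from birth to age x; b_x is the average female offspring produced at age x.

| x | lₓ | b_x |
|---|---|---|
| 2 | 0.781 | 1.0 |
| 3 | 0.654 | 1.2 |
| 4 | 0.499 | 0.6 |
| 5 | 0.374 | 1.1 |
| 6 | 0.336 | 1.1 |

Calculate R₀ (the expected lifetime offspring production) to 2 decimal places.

R₀ = Σ lₓ b_x:
  age 2: 0.781 × 1.0 = 0.7810
  age 3: 0.654 × 1.2 = 0.7848
  age 4: 0.499 × 0.6 = 0.2994
  age 5: 0.374 × 1.1 = 0.4114
  age 6: 0.336 × 1.1 = 0.3696
R₀ = 0.7810 + 0.7848 + 0.2994 + 0.4114 + 0.3696 = 2.6462

2.65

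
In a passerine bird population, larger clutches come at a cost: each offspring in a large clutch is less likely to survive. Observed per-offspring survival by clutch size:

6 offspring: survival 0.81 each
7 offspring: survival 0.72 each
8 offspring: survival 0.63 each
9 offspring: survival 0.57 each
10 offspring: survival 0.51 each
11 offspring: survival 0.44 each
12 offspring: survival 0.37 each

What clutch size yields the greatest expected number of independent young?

Expected independent young = c × s(c):
  c=6: 6 × 0.81 = 4.860
  c=7: 7 × 0.72 = 5.040
  c=8: 8 × 0.63 = 5.040
  c=9: 9 × 0.57 = 5.130
  c=10: 10 × 0.51 = 5.100
  c=11: 11 × 0.44 = 4.840
  c=12: 12 × 0.37 = 4.440
Maximum at c = 9 (5.130 independent young).

9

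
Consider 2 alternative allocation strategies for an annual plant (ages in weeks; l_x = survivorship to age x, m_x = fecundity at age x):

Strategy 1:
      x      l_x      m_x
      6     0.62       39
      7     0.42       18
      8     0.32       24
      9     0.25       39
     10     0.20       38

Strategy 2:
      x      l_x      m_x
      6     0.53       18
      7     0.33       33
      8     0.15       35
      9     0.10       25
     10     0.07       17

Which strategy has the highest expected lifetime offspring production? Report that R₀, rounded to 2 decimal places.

Strategy 1: R₀ = 0.62×39 + 0.42×18 + 0.32×24 + 0.25×39 + 0.20×38 = 56.7700
Strategy 2: R₀ = 0.53×18 + 0.33×33 + 0.15×35 + 0.10×25 + 0.07×17 = 29.3700
Highest R₀: strategy 1 with 56.7700.

56.77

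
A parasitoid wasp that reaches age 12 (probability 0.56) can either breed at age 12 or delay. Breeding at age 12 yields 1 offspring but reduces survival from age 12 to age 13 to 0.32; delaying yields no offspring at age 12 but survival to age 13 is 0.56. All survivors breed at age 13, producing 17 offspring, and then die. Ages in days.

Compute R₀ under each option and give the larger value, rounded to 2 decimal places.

5.33

breed at age 12: R₀ = 0.56 × (1 + 0.32 × 17) = 0.56 × 6.4400 = 3.6064
delay to age 13: R₀ = 0.56 × (0.56 × 17) = 0.56 × 9.5200 = 5.3312
Higher: delay to age 13 (5.3312).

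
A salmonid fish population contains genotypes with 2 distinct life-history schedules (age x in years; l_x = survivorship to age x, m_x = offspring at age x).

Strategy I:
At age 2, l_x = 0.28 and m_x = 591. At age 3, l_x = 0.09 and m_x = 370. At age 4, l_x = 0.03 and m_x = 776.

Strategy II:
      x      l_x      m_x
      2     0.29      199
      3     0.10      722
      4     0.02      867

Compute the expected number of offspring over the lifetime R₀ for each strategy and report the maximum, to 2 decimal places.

222.06

Strategy I: R₀ = 0.28×591 + 0.09×370 + 0.03×776 = 222.0600
Strategy II: R₀ = 0.29×199 + 0.10×722 + 0.02×867 = 147.2500
Highest R₀: strategy I with 222.0600.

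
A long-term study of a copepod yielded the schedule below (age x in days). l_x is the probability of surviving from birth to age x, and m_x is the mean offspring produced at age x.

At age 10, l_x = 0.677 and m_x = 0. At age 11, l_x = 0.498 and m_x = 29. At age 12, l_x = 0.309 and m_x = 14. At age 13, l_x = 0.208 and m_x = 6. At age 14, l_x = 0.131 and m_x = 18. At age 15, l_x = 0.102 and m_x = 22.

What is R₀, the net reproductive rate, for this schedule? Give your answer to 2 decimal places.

24.62

R₀ = Σ l_x m_x:
  age 10: 0.677 × 0 = 0.0000
  age 11: 0.498 × 29 = 14.4420
  age 12: 0.309 × 14 = 4.3260
  age 13: 0.208 × 6 = 1.2480
  age 14: 0.131 × 18 = 2.3580
  age 15: 0.102 × 22 = 2.2440
R₀ = 0.0000 + 14.4420 + 4.3260 + 1.2480 + 2.3580 + 2.2440 = 24.6180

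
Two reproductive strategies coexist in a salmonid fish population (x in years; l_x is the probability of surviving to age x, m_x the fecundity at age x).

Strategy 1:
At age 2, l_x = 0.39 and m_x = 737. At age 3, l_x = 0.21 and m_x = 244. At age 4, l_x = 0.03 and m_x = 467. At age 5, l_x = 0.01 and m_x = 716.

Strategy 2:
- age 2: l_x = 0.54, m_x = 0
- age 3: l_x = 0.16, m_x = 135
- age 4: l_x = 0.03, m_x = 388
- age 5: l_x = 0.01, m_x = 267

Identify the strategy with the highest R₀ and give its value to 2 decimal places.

359.84

Strategy 1: R₀ = 0.39×737 + 0.21×244 + 0.03×467 + 0.01×716 = 359.8400
Strategy 2: R₀ = 0.54×0 + 0.16×135 + 0.03×388 + 0.01×267 = 35.9100
Highest R₀: strategy 1 with 359.8400.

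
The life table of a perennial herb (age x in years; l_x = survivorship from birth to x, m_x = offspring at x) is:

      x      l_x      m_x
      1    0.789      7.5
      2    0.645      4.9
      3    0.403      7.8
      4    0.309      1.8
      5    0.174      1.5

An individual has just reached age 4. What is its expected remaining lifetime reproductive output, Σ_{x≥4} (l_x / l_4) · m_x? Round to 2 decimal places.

2.64

l_4 = 0.309. Conditional survival from age 4 to x is l_x / l_4.
  x=4: (0.309/0.309) × 1.8 = 1.8000
  x=5: (0.174/0.309) × 1.5 = 0.8447
Sum = 1.8000 + 0.8447 = 2.6447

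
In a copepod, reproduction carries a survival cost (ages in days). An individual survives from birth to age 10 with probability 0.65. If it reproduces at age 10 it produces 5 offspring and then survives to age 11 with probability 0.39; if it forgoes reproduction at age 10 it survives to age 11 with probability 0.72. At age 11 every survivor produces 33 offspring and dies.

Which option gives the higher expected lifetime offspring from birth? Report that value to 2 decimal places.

breed at age 10: R₀ = 0.65 × (5 + 0.39 × 33) = 0.65 × 17.8700 = 11.6155
delay to age 11: R₀ = 0.65 × (0.72 × 33) = 0.65 × 23.7600 = 15.4440
Higher: delay to age 11 (15.4440).

15.44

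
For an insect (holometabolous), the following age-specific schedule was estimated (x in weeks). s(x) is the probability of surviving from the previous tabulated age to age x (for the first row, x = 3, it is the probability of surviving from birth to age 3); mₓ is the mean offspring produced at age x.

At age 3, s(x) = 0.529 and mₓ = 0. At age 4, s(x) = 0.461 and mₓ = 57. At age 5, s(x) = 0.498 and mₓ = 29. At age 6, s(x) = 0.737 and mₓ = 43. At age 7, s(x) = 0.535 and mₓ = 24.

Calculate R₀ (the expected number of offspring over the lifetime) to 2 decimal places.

Survivorship from birth: l_x = s_3·s_4·…·s_x.
  l_3 = 0.52900
  l_4 = 0.24387
  l_5 = 0.12145
  l_6 = 0.08951
  l_7 = 0.04789
R₀ = Σ l_x mₓ:
  age 3: 0.52900 × 0 = 0.0000
  age 4: 0.24387 × 57 = 13.9006
  age 5: 0.12145 × 29 = 3.5221
  age 6: 0.08951 × 43 = 3.8489
  age 7: 0.04789 × 24 = 1.1494
R₀ = 0.0000 + 13.9006 + 3.5221 + 3.8489 + 1.1494 = 22.4209

22.42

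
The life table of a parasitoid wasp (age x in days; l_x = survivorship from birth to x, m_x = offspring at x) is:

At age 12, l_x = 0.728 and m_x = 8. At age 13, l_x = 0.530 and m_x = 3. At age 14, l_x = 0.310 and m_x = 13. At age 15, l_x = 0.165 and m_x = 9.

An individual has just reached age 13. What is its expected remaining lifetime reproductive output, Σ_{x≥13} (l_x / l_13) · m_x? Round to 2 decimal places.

l_13 = 0.530. Conditional survival from age 13 to x is l_x / l_13.
  x=13: (0.530/0.530) × 3 = 3.0000
  x=14: (0.310/0.530) × 13 = 7.6038
  x=15: (0.165/0.530) × 9 = 2.8019
Sum = 3.0000 + 7.6038 + 2.8019 = 13.4057

13.41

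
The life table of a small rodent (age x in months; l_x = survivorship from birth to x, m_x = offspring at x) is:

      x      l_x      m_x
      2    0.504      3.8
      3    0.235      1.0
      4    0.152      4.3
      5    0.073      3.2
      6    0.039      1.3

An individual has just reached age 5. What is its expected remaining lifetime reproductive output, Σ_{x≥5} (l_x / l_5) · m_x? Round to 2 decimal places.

3.89

l_5 = 0.073. Conditional survival from age 5 to x is l_x / l_5.
  x=5: (0.073/0.073) × 3.2 = 3.2000
  x=6: (0.039/0.073) × 1.3 = 0.6945
Sum = 3.2000 + 0.6945 = 3.8945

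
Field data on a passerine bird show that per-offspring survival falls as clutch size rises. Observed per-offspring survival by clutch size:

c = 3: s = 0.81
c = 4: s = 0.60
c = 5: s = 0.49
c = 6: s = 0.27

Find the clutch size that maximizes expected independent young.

Expected independent young = c × s(c):
  c=3: 3 × 0.81 = 2.430
  c=4: 4 × 0.60 = 2.400
  c=5: 5 × 0.49 = 2.450
  c=6: 6 × 0.27 = 1.620
Maximum at c = 5 (2.450 independent young).

5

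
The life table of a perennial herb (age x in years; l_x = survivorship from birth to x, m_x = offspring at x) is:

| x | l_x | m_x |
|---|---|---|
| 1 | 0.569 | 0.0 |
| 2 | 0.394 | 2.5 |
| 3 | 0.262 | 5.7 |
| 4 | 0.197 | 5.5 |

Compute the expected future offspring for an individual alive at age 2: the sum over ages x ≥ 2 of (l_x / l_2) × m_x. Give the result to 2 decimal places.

l_2 = 0.394. Conditional survival from age 2 to x is l_x / l_2.
  x=2: (0.394/0.394) × 2.5 = 2.5000
  x=3: (0.262/0.394) × 5.7 = 3.7904
  x=4: (0.197/0.394) × 5.5 = 2.7500
Sum = 2.5000 + 3.7904 + 2.7500 = 9.0404

9.04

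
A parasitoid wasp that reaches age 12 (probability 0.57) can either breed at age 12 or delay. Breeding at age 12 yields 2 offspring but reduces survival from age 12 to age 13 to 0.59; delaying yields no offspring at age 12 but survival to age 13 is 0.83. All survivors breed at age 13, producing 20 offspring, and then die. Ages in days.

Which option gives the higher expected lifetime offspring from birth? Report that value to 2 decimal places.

9.46

breed at age 12: R₀ = 0.57 × (2 + 0.59 × 20) = 0.57 × 13.8000 = 7.8660
delay to age 13: R₀ = 0.57 × (0.83 × 20) = 0.57 × 16.6000 = 9.4620
Higher: delay to age 13 (9.4620).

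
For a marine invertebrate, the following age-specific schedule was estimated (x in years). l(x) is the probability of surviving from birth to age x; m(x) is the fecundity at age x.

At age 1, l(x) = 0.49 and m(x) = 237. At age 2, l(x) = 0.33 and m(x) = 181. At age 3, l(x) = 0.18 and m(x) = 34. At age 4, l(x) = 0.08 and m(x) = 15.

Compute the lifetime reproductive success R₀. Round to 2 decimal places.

183.18

R₀ = Σ l(x) m(x):
  age 1: 0.49 × 237 = 116.1300
  age 2: 0.33 × 181 = 59.7300
  age 3: 0.18 × 34 = 6.1200
  age 4: 0.08 × 15 = 1.2000
R₀ = 116.1300 + 59.7300 + 6.1200 + 1.2000 = 183.1800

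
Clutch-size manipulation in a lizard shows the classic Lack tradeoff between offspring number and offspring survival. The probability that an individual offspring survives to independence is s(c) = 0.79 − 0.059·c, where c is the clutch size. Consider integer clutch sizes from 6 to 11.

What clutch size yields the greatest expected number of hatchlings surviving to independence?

7

Expected hatchlings surviving to independence = c × s(c):
  c=6: 6 × 0.436 = 2.616
  c=7: 7 × 0.377 = 2.639
  c=8: 8 × 0.318 = 2.544
  c=9: 9 × 0.259 = 2.331
  c=10: 10 × 0.200 = 2.000
  c=11: 11 × 0.141 = 1.551
Maximum at c = 7 (2.639 hatchlings surviving to independence).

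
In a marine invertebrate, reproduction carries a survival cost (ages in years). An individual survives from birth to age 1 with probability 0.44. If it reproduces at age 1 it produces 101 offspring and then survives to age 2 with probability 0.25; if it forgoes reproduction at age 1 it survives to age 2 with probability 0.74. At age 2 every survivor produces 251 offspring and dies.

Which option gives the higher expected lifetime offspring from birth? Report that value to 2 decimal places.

breed at age 1: R₀ = 0.44 × (101 + 0.25 × 251) = 0.44 × 163.7500 = 72.0500
delay to age 2: R₀ = 0.44 × (0.74 × 251) = 0.44 × 185.7400 = 81.7256
Higher: delay to age 2 (81.7256).

81.73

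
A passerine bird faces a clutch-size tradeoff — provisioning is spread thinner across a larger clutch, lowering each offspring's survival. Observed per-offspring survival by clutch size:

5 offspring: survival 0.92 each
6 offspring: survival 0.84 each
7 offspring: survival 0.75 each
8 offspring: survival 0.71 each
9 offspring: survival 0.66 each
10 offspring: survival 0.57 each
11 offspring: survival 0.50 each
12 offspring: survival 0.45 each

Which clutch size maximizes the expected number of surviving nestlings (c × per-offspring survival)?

9

Expected surviving nestlings = c × s(c):
  c=5: 5 × 0.92 = 4.600
  c=6: 6 × 0.84 = 5.040
  c=7: 7 × 0.75 = 5.250
  c=8: 8 × 0.71 = 5.680
  c=9: 9 × 0.66 = 5.940
  c=10: 10 × 0.57 = 5.700
  c=11: 11 × 0.50 = 5.500
  c=12: 12 × 0.45 = 5.400
Maximum at c = 9 (5.940 surviving nestlings).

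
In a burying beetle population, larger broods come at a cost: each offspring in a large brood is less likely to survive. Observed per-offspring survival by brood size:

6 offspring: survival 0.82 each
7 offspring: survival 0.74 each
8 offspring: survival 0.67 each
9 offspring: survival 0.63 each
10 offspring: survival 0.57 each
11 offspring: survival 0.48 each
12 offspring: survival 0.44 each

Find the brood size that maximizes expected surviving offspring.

Expected surviving offspring = c × s(c):
  c=6: 6 × 0.82 = 4.920
  c=7: 7 × 0.74 = 5.180
  c=8: 8 × 0.67 = 5.360
  c=9: 9 × 0.63 = 5.670
  c=10: 10 × 0.57 = 5.700
  c=11: 11 × 0.48 = 5.280
  c=12: 12 × 0.44 = 5.280
Maximum at c = 10 (5.700 surviving offspring).

10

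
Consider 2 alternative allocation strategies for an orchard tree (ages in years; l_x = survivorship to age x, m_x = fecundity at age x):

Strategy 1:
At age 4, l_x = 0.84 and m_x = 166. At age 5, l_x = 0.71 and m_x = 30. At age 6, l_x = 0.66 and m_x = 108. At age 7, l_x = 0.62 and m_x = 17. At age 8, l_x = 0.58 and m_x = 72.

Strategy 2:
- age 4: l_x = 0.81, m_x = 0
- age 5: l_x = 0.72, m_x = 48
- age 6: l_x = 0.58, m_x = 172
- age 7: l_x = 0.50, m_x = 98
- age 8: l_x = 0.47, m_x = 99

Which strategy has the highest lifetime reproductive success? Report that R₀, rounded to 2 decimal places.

Strategy 1: R₀ = 0.84×166 + 0.71×30 + 0.66×108 + 0.62×17 + 0.58×72 = 284.3200
Strategy 2: R₀ = 0.81×0 + 0.72×48 + 0.58×172 + 0.50×98 + 0.47×99 = 229.8500
Highest R₀: strategy 1 with 284.3200.

284.32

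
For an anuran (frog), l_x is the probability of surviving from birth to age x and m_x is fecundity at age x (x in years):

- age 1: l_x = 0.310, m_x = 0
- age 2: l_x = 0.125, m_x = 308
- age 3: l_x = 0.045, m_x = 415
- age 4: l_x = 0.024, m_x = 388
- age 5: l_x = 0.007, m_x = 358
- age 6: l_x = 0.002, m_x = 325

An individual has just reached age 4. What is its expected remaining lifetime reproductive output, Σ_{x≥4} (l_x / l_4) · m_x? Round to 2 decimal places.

519.50

l_4 = 0.024. Conditional survival from age 4 to x is l_x / l_4.
  x=4: (0.024/0.024) × 388 = 388.0000
  x=5: (0.007/0.024) × 358 = 104.4167
  x=6: (0.002/0.024) × 325 = 27.0833
Sum = 388.0000 + 104.4167 + 27.0833 = 519.5000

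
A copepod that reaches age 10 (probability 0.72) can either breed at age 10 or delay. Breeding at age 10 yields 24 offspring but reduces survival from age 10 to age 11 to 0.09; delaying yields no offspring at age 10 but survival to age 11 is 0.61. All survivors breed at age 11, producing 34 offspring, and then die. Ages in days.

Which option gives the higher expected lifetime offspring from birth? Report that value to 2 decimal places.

19.48

breed at age 10: R₀ = 0.72 × (24 + 0.09 × 34) = 0.72 × 27.0600 = 19.4832
delay to age 11: R₀ = 0.72 × (0.61 × 34) = 0.72 × 20.7400 = 14.9328
Higher: breed at age 10 (19.4832).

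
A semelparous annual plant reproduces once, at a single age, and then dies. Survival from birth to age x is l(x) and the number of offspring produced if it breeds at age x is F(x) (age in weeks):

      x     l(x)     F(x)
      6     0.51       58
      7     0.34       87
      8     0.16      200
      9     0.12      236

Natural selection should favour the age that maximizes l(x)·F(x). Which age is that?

Expected offspring if breeding at age x = l(x) × F(x):
  age 6: 0.51 × 58 = 29.580
  age 7: 0.34 × 87 = 29.580
  age 8: 0.16 × 200 = 32.000
  age 9: 0.12 × 236 = 28.320
Maximum at age 8 (32.000).

8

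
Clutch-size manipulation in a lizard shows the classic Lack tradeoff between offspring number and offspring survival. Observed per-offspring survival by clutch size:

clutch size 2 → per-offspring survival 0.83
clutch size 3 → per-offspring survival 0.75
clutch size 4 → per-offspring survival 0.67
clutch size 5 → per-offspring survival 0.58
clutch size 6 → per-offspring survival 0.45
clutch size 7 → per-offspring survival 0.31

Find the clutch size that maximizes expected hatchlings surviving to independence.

Expected hatchlings surviving to independence = c × s(c):
  c=2: 2 × 0.83 = 1.660
  c=3: 3 × 0.75 = 2.250
  c=4: 4 × 0.67 = 2.680
  c=5: 5 × 0.58 = 2.900
  c=6: 6 × 0.45 = 2.700
  c=7: 7 × 0.31 = 2.170
Maximum at c = 5 (2.900 hatchlings surviving to independence).

5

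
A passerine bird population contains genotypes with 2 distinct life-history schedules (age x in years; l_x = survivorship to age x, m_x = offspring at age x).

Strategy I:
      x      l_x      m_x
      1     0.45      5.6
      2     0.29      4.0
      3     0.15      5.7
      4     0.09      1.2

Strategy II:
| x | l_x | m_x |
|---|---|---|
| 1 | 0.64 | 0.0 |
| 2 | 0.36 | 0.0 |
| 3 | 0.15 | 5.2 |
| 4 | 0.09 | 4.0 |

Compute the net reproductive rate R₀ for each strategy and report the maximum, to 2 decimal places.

4.64

Strategy I: R₀ = 0.45×5.6 + 0.29×4.0 + 0.15×5.7 + 0.09×1.2 = 4.6430
Strategy II: R₀ = 0.64×0.0 + 0.36×0.0 + 0.15×5.2 + 0.09×4.0 = 1.1400
Highest R₀: strategy I with 4.6430.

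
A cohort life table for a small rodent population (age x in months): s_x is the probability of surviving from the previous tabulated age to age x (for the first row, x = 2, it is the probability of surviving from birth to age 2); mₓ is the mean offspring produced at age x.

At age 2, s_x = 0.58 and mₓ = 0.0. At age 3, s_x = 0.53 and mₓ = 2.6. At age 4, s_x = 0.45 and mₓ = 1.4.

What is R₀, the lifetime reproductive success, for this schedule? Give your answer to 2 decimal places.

0.99

Survivorship from birth: l_x = s_2·s_3·…·s_x.
  l_2 = 0.58000
  l_3 = 0.30740
  l_4 = 0.13833
R₀ = Σ l_x mₓ:
  age 2: 0.58000 × 0.0 = 0.0000
  age 3: 0.30740 × 2.6 = 0.7992
  age 4: 0.13833 × 1.4 = 0.1937
R₀ = 0.0000 + 0.7992 + 0.1937 = 0.9929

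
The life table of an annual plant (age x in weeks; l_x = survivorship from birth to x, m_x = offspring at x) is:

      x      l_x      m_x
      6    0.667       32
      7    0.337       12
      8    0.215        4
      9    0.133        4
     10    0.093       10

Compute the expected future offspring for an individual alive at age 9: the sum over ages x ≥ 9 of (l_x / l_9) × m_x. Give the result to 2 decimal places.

10.99

l_9 = 0.133. Conditional survival from age 9 to x is l_x / l_9.
  x=9: (0.133/0.133) × 4 = 4.0000
  x=10: (0.093/0.133) × 10 = 6.9925
Sum = 4.0000 + 6.9925 = 10.9925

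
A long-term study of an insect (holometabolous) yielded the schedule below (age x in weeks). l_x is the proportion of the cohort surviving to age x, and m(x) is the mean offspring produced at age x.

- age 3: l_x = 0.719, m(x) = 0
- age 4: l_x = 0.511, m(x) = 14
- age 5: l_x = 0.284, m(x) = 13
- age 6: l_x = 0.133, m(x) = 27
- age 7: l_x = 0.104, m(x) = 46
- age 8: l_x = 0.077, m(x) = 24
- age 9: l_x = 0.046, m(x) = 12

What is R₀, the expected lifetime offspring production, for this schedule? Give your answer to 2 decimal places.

R₀ = Σ l_x m(x):
  age 3: 0.719 × 0 = 0.0000
  age 4: 0.511 × 14 = 7.1540
  age 5: 0.284 × 13 = 3.6920
  age 6: 0.133 × 27 = 3.5910
  age 7: 0.104 × 46 = 4.7840
  age 8: 0.077 × 24 = 1.8480
  age 9: 0.046 × 12 = 0.5520
R₀ = 0.0000 + 7.1540 + 3.6920 + 3.5910 + 4.7840 + 1.8480 + 0.5520 = 21.6210

21.62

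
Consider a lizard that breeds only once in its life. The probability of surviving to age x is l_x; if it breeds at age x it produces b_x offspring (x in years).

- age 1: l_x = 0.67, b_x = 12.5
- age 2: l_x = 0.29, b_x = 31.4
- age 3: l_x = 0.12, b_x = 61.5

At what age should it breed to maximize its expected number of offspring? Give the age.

2

Expected offspring if breeding at age x = l_x × b_x:
  age 1: 0.67 × 12.5 = 8.375
  age 2: 0.29 × 31.4 = 9.106
  age 3: 0.12 × 61.5 = 7.380
Maximum at age 2 (9.106).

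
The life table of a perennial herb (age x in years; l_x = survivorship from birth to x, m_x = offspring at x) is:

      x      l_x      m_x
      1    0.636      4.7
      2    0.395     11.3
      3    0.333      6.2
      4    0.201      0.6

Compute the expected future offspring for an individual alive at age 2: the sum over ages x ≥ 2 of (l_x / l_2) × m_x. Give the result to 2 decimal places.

l_2 = 0.395. Conditional survival from age 2 to x is l_x / l_2.
  x=2: (0.395/0.395) × 11.3 = 11.3000
  x=3: (0.333/0.395) × 6.2 = 5.2268
  x=4: (0.201/0.395) × 0.6 = 0.3053
Sum = 11.3000 + 5.2268 + 0.3053 = 16.8322

16.83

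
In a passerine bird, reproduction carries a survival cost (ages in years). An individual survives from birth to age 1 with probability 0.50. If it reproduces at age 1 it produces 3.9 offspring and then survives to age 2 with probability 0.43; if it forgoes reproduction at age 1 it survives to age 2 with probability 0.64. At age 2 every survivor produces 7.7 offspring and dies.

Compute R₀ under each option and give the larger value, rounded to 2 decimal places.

3.61

breed at age 1: R₀ = 0.50 × (3.9 + 0.43 × 7.7) = 0.50 × 7.2110 = 3.6055
delay to age 2: R₀ = 0.50 × (0.64 × 7.7) = 0.50 × 4.9280 = 2.4640
Higher: breed at age 1 (3.6055).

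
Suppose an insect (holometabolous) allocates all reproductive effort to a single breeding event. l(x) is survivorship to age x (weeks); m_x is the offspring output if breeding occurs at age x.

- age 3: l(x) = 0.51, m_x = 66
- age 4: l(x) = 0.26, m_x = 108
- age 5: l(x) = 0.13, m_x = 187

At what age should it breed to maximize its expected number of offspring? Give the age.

3

Expected offspring if breeding at age x = l(x) × m_x:
  age 3: 0.51 × 66 = 33.660
  age 4: 0.26 × 108 = 28.080
  age 5: 0.13 × 187 = 24.310
Maximum at age 3 (33.660).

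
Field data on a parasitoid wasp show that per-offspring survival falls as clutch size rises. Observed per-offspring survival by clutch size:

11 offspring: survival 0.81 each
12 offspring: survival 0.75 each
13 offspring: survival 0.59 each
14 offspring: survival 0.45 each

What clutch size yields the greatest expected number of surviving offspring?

12

Expected surviving offspring = c × s(c):
  c=11: 11 × 0.81 = 8.910
  c=12: 12 × 0.75 = 9.000
  c=13: 13 × 0.59 = 7.670
  c=14: 14 × 0.45 = 6.300
Maximum at c = 12 (9.000 surviving offspring).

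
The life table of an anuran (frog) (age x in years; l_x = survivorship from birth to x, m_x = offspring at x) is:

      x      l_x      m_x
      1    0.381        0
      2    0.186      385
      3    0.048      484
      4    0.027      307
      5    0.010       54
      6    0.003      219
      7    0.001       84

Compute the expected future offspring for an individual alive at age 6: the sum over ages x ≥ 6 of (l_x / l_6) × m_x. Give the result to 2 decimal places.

l_6 = 0.003. Conditional survival from age 6 to x is l_x / l_6.
  x=6: (0.003/0.003) × 219 = 219.0000
  x=7: (0.001/0.003) × 84 = 28.0000
Sum = 219.0000 + 28.0000 = 247.0000

247.00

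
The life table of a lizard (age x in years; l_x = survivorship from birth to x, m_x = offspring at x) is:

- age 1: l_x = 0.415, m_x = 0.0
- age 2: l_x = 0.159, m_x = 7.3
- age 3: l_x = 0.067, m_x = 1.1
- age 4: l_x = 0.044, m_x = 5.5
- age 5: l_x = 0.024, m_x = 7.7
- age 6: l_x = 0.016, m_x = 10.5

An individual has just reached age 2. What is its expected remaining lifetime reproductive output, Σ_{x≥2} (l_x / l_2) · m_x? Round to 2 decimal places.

11.50

l_2 = 0.159. Conditional survival from age 2 to x is l_x / l_2.
  x=2: (0.159/0.159) × 7.3 = 7.3000
  x=3: (0.067/0.159) × 1.1 = 0.4635
  x=4: (0.044/0.159) × 5.5 = 1.5220
  x=5: (0.024/0.159) × 7.7 = 1.1623
  x=6: (0.016/0.159) × 10.5 = 1.0566
Sum = 7.3000 + 0.4635 + 1.5220 + 1.1623 + 1.0566 = 11.5044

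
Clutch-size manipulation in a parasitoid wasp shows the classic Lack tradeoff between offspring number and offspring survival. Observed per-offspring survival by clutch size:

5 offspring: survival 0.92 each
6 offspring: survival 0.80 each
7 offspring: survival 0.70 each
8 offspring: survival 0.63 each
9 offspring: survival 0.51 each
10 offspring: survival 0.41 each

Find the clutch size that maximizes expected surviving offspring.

8

Expected surviving offspring = c × s(c):
  c=5: 5 × 0.92 = 4.600
  c=6: 6 × 0.80 = 4.800
  c=7: 7 × 0.70 = 4.900
  c=8: 8 × 0.63 = 5.040
  c=9: 9 × 0.51 = 4.590
  c=10: 10 × 0.41 = 4.100
Maximum at c = 8 (5.040 surviving offspring).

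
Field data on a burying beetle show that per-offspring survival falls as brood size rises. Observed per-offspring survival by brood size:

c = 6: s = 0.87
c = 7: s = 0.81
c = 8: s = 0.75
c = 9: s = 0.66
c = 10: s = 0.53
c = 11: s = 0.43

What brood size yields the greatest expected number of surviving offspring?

8

Expected surviving offspring = c × s(c):
  c=6: 6 × 0.87 = 5.220
  c=7: 7 × 0.81 = 5.670
  c=8: 8 × 0.75 = 6.000
  c=9: 9 × 0.66 = 5.940
  c=10: 10 × 0.53 = 5.300
  c=11: 11 × 0.43 = 4.730
Maximum at c = 8 (6.000 surviving offspring).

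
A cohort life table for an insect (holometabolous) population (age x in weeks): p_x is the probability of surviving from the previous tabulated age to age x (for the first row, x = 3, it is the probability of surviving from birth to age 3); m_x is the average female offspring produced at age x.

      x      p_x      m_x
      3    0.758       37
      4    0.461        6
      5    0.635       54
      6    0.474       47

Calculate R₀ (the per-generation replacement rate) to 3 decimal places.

47.068

Survivorship from birth: l_x = p_3·p_4·…·p_x.
  l_3 = 0.75800
  l_4 = 0.34944
  l_5 = 0.22189
  l_6 = 0.10518
R₀ = Σ l_x m_x:
  age 3: 0.75800 × 37 = 28.0460
  age 4: 0.34944 × 6 = 2.0966
  age 5: 0.22189 × 54 = 11.9821
  age 6: 0.10518 × 47 = 4.9435
R₀ = 28.0460 + 2.0966 + 11.9821 + 4.9435 = 47.0682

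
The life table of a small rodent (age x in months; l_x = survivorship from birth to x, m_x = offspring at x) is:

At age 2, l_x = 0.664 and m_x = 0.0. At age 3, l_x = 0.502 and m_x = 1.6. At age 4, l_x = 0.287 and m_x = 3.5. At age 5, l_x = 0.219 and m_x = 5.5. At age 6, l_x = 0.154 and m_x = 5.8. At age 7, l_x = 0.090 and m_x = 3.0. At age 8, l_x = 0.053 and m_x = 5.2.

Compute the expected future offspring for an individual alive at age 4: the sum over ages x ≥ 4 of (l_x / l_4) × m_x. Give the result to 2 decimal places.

l_4 = 0.287. Conditional survival from age 4 to x is l_x / l_4.
  x=4: (0.287/0.287) × 3.5 = 3.5000
  x=5: (0.219/0.287) × 5.5 = 4.1969
  x=6: (0.154/0.287) × 5.8 = 3.1122
  x=7: (0.090/0.287) × 3.0 = 0.9408
  x=8: (0.053/0.287) × 5.2 = 0.9603
Sum = 3.5000 + 4.1969 + 3.1122 + 0.9408 + 0.9603 = 12.7101

12.71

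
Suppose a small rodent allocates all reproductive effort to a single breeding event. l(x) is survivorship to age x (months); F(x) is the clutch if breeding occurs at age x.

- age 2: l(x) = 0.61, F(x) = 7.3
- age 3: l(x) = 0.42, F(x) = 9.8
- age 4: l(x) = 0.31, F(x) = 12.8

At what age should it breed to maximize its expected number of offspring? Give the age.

2

Expected offspring if breeding at age x = l(x) × F(x):
  age 2: 0.61 × 7.3 = 4.453
  age 3: 0.42 × 9.8 = 4.116
  age 4: 0.31 × 12.8 = 3.968
Maximum at age 2 (4.453).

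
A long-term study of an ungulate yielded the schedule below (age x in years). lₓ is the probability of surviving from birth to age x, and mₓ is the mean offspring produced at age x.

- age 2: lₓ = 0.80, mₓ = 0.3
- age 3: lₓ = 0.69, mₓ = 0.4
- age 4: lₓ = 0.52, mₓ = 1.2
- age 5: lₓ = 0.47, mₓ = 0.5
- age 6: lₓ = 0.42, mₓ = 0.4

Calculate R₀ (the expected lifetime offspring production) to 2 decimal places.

1.54

R₀ = Σ lₓ mₓ:
  age 2: 0.80 × 0.3 = 0.2400
  age 3: 0.69 × 0.4 = 0.2760
  age 4: 0.52 × 1.2 = 0.6240
  age 5: 0.47 × 0.5 = 0.2350
  age 6: 0.42 × 0.4 = 0.1680
R₀ = 0.2400 + 0.2760 + 0.6240 + 0.2350 + 0.1680 = 1.5430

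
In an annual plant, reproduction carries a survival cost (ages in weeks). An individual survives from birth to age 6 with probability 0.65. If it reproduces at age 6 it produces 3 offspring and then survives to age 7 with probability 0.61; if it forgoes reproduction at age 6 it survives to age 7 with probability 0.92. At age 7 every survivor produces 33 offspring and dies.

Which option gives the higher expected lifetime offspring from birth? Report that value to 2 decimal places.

19.73

breed at age 6: R₀ = 0.65 × (3 + 0.61 × 33) = 0.65 × 23.1300 = 15.0345
delay to age 7: R₀ = 0.65 × (0.92 × 33) = 0.65 × 30.3600 = 19.7340
Higher: delay to age 7 (19.7340).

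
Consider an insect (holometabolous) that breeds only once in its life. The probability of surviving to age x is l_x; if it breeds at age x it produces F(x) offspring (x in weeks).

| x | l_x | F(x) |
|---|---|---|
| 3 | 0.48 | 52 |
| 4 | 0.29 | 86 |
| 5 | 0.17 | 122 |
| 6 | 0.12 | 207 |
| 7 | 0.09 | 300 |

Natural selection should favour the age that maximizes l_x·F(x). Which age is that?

Expected offspring if breeding at age x = l_x × F(x):
  age 3: 0.48 × 52 = 24.960
  age 4: 0.29 × 86 = 24.940
  age 5: 0.17 × 122 = 20.740
  age 6: 0.12 × 207 = 24.840
  age 7: 0.09 × 300 = 27.000
Maximum at age 7 (27.000).

7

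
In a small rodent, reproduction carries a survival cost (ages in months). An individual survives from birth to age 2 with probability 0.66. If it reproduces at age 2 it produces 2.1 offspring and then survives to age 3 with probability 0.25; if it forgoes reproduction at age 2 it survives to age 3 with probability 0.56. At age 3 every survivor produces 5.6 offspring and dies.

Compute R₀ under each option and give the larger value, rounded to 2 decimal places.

breed at age 2: R₀ = 0.66 × (2.1 + 0.25 × 5.6) = 0.66 × 3.5000 = 2.3100
delay to age 3: R₀ = 0.66 × (0.56 × 5.6) = 0.66 × 3.1360 = 2.0698
Higher: breed at age 2 (2.3100).

2.31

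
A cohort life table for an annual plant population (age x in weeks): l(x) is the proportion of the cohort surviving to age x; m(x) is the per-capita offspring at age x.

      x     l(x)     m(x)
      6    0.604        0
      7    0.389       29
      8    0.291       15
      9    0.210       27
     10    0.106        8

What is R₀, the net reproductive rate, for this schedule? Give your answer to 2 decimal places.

R₀ = Σ l(x) m(x):
  age 6: 0.604 × 0 = 0.0000
  age 7: 0.389 × 29 = 11.2810
  age 8: 0.291 × 15 = 4.3650
  age 9: 0.210 × 27 = 5.6700
  age 10: 0.106 × 8 = 0.8480
R₀ = 0.0000 + 11.2810 + 4.3650 + 5.6700 + 0.8480 = 22.1640

22.16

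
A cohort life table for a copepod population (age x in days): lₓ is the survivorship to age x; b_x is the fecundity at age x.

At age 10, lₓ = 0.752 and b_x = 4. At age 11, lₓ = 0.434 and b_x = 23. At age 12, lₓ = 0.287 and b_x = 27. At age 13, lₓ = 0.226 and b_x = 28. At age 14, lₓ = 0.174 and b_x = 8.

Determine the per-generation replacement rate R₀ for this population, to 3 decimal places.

R₀ = Σ lₓ b_x:
  age 10: 0.752 × 4 = 3.0080
  age 11: 0.434 × 23 = 9.9820
  age 12: 0.287 × 27 = 7.7490
  age 13: 0.226 × 28 = 6.3280
  age 14: 0.174 × 8 = 1.3920
R₀ = 3.0080 + 9.9820 + 7.7490 + 6.3280 + 1.3920 = 28.4590

28.459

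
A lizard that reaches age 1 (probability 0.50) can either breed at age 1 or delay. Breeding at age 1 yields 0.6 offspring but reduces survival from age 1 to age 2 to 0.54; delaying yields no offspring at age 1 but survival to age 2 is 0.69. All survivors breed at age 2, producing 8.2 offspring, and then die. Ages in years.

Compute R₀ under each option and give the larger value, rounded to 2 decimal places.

2.83

breed at age 1: R₀ = 0.50 × (0.6 + 0.54 × 8.2) = 0.50 × 5.0280 = 2.5140
delay to age 2: R₀ = 0.50 × (0.69 × 8.2) = 0.50 × 5.6580 = 2.8290
Higher: delay to age 2 (2.8290).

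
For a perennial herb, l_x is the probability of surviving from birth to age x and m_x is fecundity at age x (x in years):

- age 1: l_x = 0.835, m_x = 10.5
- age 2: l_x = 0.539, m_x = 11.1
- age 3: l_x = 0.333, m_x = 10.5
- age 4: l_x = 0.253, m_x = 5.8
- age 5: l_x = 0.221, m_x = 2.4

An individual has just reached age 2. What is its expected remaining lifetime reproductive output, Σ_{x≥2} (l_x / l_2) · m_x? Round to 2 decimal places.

l_2 = 0.539. Conditional survival from age 2 to x is l_x / l_2.
  x=2: (0.539/0.539) × 11.1 = 11.1000
  x=3: (0.333/0.539) × 10.5 = 6.4870
  x=4: (0.253/0.539) × 5.8 = 2.7224
  x=5: (0.221/0.539) × 2.4 = 0.9840
Sum = 11.1000 + 6.4870 + 2.7224 + 0.9840 = 21.2935

21.29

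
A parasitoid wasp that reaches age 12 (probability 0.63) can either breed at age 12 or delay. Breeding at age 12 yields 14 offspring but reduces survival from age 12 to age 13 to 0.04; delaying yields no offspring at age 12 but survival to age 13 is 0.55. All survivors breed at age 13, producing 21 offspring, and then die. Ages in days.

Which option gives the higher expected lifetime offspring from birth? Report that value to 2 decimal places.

9.35

breed at age 12: R₀ = 0.63 × (14 + 0.04 × 21) = 0.63 × 14.8400 = 9.3492
delay to age 13: R₀ = 0.63 × (0.55 × 21) = 0.63 × 11.5500 = 7.2765
Higher: breed at age 12 (9.3492).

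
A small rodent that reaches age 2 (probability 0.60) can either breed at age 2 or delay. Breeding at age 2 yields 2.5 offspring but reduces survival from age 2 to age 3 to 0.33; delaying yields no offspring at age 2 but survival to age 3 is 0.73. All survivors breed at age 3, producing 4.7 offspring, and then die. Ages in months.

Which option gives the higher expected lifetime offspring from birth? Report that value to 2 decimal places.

2.43

breed at age 2: R₀ = 0.60 × (2.5 + 0.33 × 4.7) = 0.60 × 4.0510 = 2.4306
delay to age 3: R₀ = 0.60 × (0.73 × 4.7) = 0.60 × 3.4310 = 2.0586
Higher: breed at age 2 (2.4306).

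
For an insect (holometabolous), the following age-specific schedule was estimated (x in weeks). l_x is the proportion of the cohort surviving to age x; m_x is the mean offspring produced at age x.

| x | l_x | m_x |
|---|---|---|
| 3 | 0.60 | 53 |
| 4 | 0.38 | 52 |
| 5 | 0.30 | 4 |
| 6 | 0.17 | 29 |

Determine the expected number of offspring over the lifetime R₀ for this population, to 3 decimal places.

57.690

R₀ = Σ l_x m_x:
  age 3: 0.60 × 53 = 31.8000
  age 4: 0.38 × 52 = 19.7600
  age 5: 0.30 × 4 = 1.2000
  age 6: 0.17 × 29 = 4.9300
R₀ = 31.8000 + 19.7600 + 1.2000 + 4.9300 = 57.6900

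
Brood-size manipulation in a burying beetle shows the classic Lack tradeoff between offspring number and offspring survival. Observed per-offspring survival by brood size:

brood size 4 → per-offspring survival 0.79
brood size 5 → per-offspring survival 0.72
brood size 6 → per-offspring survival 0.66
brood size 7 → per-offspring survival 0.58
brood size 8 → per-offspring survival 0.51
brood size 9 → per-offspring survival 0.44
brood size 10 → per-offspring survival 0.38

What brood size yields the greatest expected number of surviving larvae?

8

Expected surviving larvae = c × s(c):
  c=4: 4 × 0.79 = 3.160
  c=5: 5 × 0.72 = 3.600
  c=6: 6 × 0.66 = 3.960
  c=7: 7 × 0.58 = 4.060
  c=8: 8 × 0.51 = 4.080
  c=9: 9 × 0.44 = 3.960
  c=10: 10 × 0.38 = 3.800
Maximum at c = 8 (4.080 surviving larvae).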